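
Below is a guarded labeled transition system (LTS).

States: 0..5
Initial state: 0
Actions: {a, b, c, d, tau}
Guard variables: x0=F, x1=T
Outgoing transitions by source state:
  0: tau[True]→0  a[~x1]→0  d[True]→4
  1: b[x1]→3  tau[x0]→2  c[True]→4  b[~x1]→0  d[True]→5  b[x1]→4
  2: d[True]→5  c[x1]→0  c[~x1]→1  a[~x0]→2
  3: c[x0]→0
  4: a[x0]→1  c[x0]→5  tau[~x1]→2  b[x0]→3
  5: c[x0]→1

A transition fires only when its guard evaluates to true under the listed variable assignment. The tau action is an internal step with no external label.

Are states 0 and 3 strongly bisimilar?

Refine partition for ~:
  round 0: {{0,1,2,3,4,5}}
  round 1: {{0},{1},{2},{3,4,5}}
4 equivalence class(es) (converged in 2)
[0]={0}  [3]={3,4,5}

Answer: NOT BISIMILAR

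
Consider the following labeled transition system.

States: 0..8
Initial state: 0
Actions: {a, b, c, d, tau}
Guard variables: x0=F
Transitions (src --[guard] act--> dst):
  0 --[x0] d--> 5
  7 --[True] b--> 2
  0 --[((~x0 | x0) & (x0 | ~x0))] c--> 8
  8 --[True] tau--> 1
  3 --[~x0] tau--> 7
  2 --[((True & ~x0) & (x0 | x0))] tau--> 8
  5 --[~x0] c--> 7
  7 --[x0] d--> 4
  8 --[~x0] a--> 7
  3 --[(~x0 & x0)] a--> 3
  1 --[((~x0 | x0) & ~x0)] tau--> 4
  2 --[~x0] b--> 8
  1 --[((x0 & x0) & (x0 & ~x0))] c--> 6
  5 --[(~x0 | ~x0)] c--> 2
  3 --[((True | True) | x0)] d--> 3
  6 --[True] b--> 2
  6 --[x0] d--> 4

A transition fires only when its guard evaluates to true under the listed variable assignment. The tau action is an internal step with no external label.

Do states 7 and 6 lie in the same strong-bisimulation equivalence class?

Answer: BISIMILAR

Working:
Refine partition for ~:
  π0 = {{0,1,2,3,4,5,6,7,8}}
  π1 = {{0,5},{1},{2,6,7},{3},{4},{8}}
  π2 = {{0},{1},{2},{3},{4},{5},{6,7},{8}}
Fixed point at round 3; 8 class(es).
[7]={6,7}  [6]={6,7}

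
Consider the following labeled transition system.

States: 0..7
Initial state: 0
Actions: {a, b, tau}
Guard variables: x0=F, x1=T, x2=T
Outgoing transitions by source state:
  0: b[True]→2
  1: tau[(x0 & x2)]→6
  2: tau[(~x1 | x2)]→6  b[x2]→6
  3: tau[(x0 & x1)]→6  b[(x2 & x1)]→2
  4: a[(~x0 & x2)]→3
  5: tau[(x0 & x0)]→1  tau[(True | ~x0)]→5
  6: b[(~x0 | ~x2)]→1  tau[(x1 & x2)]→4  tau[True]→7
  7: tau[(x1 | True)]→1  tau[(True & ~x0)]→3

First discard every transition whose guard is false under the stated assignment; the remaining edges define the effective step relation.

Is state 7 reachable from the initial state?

Answer: REACHABLE

Analysis:
Guard filter leaves 11 enabled edge(s).
L0 = {0}
L1 = {2}  total {0,2}
L2 = {6}  total {0,2,6}
L3 = {1,4,7}  total {0,1,2,4,6,7}
L4 = {3}  total {0,1,2,3,4,6,7}
Reachable = {0,1,2,3,4,6,7}
trace reaching 7: b·tau·tau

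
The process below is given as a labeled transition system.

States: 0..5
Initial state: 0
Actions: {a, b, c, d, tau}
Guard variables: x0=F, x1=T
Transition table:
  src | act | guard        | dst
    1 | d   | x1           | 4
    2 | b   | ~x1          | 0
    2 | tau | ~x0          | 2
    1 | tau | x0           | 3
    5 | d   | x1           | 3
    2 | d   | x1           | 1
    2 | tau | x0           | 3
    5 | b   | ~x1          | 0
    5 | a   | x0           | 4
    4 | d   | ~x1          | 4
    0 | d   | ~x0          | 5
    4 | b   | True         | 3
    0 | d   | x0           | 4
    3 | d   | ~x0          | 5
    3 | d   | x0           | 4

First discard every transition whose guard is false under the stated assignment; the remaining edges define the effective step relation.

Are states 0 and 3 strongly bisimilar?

Bisimulation quotient by refinement:
  P[0] = {{0,1,2,3,4,5}}
  P[1] = {{0,1,3,5},{2},{4}}
  P[2] = {{0,3,5},{1},{2},{4}}
Fixed point at round 3; 4 class(es).
[0]={0,3,5}  [3]={0,3,5}

Answer: BISIMILAR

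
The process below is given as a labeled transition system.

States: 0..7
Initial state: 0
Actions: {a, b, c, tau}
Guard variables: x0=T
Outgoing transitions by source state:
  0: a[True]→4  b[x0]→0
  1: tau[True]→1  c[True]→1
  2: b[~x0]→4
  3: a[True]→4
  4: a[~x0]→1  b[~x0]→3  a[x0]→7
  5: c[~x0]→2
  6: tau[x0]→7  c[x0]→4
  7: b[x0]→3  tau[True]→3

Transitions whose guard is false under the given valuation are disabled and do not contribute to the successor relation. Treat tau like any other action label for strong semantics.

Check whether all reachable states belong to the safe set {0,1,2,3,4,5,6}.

Safe = {0,1,2,3,4,5,6}
Reachable = {0,3,4,7}
  0: safe
  3: safe
  4: safe
  7: VIOLATES
counterexample path to 7: a·a

Answer: INVARIANT VIOLATED at state 7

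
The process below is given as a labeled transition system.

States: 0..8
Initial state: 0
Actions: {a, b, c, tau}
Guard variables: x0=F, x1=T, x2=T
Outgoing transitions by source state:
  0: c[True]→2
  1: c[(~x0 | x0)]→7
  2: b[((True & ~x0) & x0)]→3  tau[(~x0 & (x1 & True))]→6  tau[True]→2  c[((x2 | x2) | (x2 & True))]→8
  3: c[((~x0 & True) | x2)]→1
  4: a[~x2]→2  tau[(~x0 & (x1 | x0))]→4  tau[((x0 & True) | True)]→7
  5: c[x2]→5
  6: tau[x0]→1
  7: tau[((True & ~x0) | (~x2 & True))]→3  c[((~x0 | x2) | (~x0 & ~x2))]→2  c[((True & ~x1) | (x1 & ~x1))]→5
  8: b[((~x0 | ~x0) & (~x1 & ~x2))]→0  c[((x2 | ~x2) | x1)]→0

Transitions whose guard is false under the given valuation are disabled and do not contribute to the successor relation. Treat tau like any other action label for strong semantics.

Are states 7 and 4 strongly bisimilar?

Answer: NOT BISIMILAR

Working:
Refine partition for ~:
  round 0: {{0,1,2,3,4,5,6,7,8}}
  round 1: {{0,1,3,5,8},{2,7},{4},{6}}
  round 2: {{0,1},{2},{3,5,8},{4},{6},{7}}
  round 3: {{0},{1},{2},{3,8},{4},{5},{6},{7}}
  round 4: {{0},{1},{2},{3},{4},{5},{6},{7},{8}}
9 equivalence class(es) (converged in 5)
[7]={7}  [4]={4}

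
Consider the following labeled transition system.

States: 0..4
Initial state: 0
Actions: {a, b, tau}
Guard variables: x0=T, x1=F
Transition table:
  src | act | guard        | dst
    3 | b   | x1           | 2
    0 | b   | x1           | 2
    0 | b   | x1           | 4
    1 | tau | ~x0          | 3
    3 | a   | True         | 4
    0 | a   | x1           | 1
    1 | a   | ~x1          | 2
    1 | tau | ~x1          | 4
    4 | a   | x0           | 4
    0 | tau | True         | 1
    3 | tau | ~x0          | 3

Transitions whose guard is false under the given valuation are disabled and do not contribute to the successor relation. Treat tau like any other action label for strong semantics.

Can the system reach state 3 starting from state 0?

5 transition(s) survive guard evaluation.
depth 0: {0}
depth 1: {1}  now seen {0,1}
depth 2: {2,4}  now seen {0,1,2,4}
Reach set: {0,1,2,4}

Answer: UNREACHABLE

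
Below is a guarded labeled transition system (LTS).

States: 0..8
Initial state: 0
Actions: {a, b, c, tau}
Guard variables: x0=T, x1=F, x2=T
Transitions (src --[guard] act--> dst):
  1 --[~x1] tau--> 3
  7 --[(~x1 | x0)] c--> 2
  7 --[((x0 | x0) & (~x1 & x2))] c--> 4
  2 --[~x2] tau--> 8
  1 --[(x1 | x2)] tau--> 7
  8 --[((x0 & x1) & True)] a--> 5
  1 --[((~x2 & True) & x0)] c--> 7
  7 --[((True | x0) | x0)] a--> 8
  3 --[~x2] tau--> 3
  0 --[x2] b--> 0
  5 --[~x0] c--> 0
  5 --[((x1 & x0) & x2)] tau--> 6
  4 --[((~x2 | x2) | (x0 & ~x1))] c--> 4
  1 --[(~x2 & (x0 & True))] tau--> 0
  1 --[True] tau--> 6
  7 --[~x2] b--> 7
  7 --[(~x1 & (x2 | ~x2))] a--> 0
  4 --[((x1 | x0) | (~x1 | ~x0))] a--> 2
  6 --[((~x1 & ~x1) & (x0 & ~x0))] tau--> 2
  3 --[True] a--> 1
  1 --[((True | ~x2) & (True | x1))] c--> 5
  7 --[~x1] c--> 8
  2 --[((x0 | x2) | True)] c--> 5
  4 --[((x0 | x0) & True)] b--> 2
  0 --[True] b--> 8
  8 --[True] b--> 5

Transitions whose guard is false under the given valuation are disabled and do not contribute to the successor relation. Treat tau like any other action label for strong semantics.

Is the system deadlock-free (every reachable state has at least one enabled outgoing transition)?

Answer: DEADLOCK at state 5

Trace:
R = {0,5,8}
  0: b→0  b→8  [2 exit(s)]
  5: ∅  [no exit]
  8: b→5  [1 exit(s)]
trace reaching 5: b·b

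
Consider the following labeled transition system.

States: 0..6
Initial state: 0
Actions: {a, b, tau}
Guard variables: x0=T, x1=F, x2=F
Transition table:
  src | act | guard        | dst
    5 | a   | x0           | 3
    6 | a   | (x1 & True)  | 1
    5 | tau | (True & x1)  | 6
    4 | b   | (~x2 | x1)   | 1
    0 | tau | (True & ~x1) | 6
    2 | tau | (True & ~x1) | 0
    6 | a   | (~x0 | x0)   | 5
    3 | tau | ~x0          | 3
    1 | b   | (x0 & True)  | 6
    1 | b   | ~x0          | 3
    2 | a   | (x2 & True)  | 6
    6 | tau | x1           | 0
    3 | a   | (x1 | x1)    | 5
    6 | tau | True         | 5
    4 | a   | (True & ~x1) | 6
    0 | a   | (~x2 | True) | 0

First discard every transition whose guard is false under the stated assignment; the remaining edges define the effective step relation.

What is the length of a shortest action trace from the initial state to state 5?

Answer: 2

Analysis:
BFS to 5:
  L0 = {0}
  L1 = {6}
  L2 = {5}
5 enters at depth 2; path tau·a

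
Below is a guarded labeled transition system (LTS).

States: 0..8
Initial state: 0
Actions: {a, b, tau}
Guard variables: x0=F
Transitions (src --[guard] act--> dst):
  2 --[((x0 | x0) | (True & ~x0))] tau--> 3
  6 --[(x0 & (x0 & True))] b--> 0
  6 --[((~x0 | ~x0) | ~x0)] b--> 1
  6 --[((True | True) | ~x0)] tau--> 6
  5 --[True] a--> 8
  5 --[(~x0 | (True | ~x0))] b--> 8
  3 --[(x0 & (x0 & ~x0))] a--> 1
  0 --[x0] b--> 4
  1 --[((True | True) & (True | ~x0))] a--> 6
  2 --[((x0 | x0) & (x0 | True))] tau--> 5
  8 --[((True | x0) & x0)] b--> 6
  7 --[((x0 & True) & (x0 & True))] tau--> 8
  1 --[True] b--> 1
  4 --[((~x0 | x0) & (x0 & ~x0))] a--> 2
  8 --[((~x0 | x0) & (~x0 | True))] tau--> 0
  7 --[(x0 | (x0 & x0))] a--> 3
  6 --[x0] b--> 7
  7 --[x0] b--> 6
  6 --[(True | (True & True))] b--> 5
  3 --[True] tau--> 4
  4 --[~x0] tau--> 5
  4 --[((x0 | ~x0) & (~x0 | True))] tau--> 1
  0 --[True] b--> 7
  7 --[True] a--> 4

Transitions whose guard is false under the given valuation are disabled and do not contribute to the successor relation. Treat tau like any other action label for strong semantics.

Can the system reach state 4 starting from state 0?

Answer: REACHABLE

Working:
Guard filter leaves 14 enabled edge(s).
L0 = {0}
L1 = {7}  total {0,7}
L2 = {4}  total {0,4,7}
L3 = {1,5}  total {0,1,4,5,7}
L4 = {6,8}  total {0,1,4,5,6,7,8}
Reachable = {0,1,4,5,6,7,8}
trace reaching 4: b·a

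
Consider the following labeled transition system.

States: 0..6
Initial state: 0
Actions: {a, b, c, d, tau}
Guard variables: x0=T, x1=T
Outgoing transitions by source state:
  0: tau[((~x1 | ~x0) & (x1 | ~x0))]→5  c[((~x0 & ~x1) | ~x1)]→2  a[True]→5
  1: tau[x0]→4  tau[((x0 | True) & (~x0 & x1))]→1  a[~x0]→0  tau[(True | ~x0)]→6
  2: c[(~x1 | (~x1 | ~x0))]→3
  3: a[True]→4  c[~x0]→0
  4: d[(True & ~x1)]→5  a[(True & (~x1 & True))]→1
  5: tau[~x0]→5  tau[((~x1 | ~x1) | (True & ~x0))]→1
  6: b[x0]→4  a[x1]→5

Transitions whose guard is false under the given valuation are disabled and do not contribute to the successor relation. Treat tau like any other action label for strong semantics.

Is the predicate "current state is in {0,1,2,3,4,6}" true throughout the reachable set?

Allowed set {0,1,2,3,4,6}
Reachable = {0,5}
  0: ok
  5: ✗ unsafe
witness against invariant: a → 5

Answer: INVARIANT VIOLATED at state 5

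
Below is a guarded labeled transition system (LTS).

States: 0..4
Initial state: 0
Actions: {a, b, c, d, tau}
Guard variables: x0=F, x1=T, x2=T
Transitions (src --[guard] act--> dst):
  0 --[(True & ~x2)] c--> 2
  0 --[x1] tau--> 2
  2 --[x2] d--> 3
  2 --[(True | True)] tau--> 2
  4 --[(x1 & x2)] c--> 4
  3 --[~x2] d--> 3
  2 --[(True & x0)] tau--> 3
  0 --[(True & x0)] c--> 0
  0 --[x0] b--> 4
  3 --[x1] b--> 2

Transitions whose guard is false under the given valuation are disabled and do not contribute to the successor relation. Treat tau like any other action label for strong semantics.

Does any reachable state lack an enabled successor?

Reachable = {0,2,3}
  0: tau→2  [1 exit(s)]
  2: d→3  tau→2  [2 exit(s)]
  3: b→2  [1 exit(s)]

Answer: DEADLOCK-FREE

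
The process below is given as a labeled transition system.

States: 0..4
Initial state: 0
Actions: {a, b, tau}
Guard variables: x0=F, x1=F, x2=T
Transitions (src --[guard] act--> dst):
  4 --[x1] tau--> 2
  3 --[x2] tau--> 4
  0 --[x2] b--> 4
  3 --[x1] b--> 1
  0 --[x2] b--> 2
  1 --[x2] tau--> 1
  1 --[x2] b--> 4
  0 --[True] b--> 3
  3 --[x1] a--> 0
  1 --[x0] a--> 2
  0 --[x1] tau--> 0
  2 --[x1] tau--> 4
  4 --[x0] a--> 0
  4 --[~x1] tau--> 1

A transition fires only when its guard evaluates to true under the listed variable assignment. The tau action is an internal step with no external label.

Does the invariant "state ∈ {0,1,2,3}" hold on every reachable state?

Allowed set {0,1,2,3}
R = {0,1,2,3,4}
  0: ✓
  1: ✓
  2: ✓
  3: ✓
  4: VIOLATES
witness against invariant: b → 4

Answer: INVARIANT VIOLATED at state 4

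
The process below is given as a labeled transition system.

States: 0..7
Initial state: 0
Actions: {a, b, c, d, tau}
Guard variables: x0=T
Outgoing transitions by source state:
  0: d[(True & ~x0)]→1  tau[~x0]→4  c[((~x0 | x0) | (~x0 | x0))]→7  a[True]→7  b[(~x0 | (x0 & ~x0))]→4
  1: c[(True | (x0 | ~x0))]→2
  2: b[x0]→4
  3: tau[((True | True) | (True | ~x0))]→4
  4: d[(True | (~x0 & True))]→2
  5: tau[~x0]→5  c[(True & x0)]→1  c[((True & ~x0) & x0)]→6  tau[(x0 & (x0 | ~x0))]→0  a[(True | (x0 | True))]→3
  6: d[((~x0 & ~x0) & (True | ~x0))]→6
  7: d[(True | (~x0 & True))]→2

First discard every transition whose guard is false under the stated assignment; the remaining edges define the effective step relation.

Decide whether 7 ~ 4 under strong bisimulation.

Answer: BISIMILAR

Trace:
Compute ~ classes (split until stable):
  π0 = {{0,1,2,3,4,5,6,7}}
  π1 = {{0},{1},{2},{3},{4,7},{5},{6}}
7 equivalence class(es) (converged in 2)
7∈{4,7}, 4∈{4,7}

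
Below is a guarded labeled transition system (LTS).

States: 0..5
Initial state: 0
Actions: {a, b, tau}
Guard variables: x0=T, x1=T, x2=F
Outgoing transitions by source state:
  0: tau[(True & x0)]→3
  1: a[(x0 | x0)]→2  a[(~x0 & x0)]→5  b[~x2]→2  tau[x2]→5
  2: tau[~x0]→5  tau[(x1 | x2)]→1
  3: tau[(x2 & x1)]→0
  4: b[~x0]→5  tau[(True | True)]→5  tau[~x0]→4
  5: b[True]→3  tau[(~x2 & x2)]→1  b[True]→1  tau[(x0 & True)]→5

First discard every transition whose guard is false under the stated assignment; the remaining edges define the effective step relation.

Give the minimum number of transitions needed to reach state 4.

Layered search for 4:
  depth 0: {0}
  depth 1: {3}
4 never appears.

Answer: UNREACHABLE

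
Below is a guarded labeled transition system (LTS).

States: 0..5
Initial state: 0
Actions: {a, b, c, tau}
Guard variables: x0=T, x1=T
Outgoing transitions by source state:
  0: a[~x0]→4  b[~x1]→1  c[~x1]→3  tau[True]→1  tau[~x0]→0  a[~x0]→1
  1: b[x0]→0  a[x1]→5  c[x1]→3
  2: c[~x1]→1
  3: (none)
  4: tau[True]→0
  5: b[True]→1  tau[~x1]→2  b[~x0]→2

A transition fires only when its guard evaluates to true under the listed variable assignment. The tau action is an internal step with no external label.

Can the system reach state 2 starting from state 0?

Guard filter leaves 6 enabled edge(s).
L0 = {0}
L1 = {1}  now seen {0,1}
L2 = {3,5}  now seen {0,1,3,5}
R = {0,1,3,5}

Answer: UNREACHABLE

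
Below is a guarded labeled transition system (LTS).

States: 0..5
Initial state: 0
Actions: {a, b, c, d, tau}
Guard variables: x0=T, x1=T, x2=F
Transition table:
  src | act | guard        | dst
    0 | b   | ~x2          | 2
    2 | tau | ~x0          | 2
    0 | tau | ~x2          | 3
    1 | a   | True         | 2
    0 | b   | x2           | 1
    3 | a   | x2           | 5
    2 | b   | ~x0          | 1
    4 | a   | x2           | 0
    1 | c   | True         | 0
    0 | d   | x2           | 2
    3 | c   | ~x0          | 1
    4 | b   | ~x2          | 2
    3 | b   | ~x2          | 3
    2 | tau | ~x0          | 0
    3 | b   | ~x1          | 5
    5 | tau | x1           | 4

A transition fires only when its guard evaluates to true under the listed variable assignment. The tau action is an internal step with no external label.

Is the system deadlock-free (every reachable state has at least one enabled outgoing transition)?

R = {0,2,3}
  0: b→2  tau→3  [deg 2]
  2: ∅  [no exit]
  3: b→3  [deg 1]
witness 2: b

Answer: DEADLOCK at state 2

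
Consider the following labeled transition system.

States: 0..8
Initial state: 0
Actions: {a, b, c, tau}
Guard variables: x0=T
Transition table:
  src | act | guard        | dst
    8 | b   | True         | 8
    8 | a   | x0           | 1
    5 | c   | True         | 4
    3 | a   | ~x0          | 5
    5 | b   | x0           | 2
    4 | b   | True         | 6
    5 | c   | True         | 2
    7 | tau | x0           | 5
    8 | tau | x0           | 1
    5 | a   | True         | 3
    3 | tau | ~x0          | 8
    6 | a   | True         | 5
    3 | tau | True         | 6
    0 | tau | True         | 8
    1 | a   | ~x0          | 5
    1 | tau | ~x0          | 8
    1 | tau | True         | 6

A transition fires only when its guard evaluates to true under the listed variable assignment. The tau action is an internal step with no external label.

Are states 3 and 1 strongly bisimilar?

Bisimulation quotient by refinement:
  P[0] = {{0,1,2,3,4,5,6,7,8}}
  P[1] = {{0,1,3,7},{2},{4},{5},{6},{8}}
  P[2] = {{0},{1,3},{2},{4},{5},{6},{7},{8}}
stable after 3 split(s): 8 block(s)
class of 3: {1,3}; class of 1: {1,3}

Answer: BISIMILAR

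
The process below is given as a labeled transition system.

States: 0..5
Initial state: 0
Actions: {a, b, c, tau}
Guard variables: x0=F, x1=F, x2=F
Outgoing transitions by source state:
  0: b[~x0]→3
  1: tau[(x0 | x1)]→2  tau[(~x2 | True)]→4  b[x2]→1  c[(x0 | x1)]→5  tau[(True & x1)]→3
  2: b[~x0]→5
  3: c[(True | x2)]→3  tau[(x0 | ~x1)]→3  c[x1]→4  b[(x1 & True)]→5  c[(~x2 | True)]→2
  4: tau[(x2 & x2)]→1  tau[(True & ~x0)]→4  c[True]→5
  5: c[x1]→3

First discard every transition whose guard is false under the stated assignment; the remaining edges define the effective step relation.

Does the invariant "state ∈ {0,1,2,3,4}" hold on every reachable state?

Allowed set {0,1,2,3,4}
Reachable = {0,2,3,5}
  0: ✓
  2: ✓
  3: ✓
  5: outside
counterexample path to 5: b·c·b

Answer: INVARIANT VIOLATED at state 5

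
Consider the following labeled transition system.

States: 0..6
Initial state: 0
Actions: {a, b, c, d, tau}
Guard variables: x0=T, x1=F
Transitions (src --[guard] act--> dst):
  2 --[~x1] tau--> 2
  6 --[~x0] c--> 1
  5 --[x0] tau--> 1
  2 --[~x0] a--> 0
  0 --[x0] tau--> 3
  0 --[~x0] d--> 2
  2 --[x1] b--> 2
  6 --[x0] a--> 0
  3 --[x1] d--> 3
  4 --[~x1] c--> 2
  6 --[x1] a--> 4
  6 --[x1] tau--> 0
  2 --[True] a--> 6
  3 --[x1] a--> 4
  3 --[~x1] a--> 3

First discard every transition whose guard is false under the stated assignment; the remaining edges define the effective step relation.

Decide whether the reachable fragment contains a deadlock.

Answer: DEADLOCK-FREE

Analysis:
Reachable = {0,3}
  0: tau→3  [deg 1]
  3: a→3  [deg 1]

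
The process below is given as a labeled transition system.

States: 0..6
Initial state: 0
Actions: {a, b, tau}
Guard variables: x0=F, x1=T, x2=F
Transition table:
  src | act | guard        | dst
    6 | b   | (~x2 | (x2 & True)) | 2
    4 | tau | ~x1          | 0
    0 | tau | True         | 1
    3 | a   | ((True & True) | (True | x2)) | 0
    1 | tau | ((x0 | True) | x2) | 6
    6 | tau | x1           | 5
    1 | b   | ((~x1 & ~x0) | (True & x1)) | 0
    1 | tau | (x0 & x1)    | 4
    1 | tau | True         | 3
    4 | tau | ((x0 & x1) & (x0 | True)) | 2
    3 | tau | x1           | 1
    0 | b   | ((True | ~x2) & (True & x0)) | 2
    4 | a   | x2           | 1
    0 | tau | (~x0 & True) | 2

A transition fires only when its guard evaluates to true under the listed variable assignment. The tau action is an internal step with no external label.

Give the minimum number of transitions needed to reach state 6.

Answer: 2

Trace:
Breadth-first toward 6:
  depth 0: {0}
  depth 1: {1,2}
  depth 2: {3,6}
first hit 6 at d=2 via tau·tau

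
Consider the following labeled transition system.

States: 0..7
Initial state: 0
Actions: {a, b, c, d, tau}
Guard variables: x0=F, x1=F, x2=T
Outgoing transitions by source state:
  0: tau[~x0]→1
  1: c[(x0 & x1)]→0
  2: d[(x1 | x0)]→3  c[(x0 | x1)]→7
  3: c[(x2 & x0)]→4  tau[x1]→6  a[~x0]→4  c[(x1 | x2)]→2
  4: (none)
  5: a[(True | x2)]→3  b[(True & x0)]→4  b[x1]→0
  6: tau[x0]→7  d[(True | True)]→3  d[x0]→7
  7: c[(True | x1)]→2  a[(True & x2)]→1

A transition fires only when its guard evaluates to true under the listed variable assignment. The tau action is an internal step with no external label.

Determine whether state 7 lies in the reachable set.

Answer: UNREACHABLE

Analysis:
After dropping false guards: 7 live edges.
Layer 0: {0}
Layer 1: {1}  total {0,1}
Reachable = {0,1}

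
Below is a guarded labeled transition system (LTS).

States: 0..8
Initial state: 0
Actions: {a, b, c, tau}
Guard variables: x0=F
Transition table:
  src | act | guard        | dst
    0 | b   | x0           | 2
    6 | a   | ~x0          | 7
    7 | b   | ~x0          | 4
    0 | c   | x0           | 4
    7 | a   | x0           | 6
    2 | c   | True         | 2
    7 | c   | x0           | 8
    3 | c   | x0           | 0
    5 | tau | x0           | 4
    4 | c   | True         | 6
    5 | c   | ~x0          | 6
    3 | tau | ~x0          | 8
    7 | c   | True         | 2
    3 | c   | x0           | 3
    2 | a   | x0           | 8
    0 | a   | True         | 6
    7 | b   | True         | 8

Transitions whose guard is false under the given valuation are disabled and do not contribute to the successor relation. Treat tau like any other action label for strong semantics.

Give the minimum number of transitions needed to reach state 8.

BFS to 8:
  depth 0: {0}
  depth 1: {6}
  depth 2: {7}
  depth 3: {2,4,8}
first hit 8 at d=3 via a·a·b

Answer: 3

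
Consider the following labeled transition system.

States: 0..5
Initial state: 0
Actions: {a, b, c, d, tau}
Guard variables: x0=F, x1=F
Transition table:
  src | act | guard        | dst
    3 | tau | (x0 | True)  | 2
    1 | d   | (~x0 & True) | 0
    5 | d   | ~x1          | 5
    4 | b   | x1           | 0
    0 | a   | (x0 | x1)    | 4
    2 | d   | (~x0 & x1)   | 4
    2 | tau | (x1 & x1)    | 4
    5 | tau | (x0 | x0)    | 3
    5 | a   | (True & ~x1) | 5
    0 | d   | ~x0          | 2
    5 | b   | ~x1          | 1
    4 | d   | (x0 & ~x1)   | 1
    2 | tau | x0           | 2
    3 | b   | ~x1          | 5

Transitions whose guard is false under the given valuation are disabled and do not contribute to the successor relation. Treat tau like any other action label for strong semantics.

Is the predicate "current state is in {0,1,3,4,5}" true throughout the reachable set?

Allowed set {0,1,3,4,5}
R = {0,2}
  0: ✓
  2: outside
counterexample path to 2: d

Answer: INVARIANT VIOLATED at state 2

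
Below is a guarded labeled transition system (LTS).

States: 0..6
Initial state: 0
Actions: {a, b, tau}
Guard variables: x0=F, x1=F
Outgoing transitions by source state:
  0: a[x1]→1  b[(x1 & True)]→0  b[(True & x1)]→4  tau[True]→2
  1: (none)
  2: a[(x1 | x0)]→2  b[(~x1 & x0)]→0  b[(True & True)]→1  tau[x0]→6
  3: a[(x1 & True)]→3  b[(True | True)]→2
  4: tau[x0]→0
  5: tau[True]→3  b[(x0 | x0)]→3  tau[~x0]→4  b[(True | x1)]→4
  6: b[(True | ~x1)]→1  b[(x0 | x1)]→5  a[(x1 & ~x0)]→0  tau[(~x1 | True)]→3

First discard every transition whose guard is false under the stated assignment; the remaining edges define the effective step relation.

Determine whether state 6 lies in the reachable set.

Answer: UNREACHABLE

Analysis:
After dropping false guards: 8 live edges.
Layer 0: {0}
Layer 1: {2}  total {0,2}
Layer 2: {1}  total {0,1,2}
Reach set: {0,1,2}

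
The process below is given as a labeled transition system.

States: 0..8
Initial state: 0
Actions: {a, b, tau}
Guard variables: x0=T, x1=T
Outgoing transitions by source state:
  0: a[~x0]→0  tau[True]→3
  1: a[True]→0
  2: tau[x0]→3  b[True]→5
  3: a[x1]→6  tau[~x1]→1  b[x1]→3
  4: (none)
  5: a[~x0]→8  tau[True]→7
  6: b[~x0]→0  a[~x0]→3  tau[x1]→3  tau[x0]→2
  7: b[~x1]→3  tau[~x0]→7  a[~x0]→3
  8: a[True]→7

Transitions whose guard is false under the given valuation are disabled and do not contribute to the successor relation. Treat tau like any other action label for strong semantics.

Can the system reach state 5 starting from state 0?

Answer: REACHABLE

Working:
10 transition(s) survive guard evaluation.
L0 = {0}
L1 = {3}  total {0,3}
L2 = {6}  total {0,3,6}
L3 = {2}  total {0,2,3,6}
L4 = {5}  total {0,2,3,5,6}
L5 = {7}  total {0,2,3,5,6,7}
R = {0,2,3,5,6,7}
witness 5: tau·a·tau·b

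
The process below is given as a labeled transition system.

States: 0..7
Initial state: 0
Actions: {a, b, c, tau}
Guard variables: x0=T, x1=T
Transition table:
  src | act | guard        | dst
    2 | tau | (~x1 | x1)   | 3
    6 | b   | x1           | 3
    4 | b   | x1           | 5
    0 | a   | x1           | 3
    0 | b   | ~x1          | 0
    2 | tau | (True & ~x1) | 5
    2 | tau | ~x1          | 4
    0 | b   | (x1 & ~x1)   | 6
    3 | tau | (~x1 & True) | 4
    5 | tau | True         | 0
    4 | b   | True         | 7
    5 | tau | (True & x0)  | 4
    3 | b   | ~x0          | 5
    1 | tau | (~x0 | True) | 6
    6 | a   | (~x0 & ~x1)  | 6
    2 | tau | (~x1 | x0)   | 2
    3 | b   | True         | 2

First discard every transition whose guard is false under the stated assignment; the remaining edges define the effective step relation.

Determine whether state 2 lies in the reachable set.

After dropping false guards: 10 live edges.
L0 = {0}
L1 = {3}  now seen {0,3}
L2 = {2}  now seen {0,2,3}
Reach set: {0,2,3}
witness 2: a·b

Answer: REACHABLE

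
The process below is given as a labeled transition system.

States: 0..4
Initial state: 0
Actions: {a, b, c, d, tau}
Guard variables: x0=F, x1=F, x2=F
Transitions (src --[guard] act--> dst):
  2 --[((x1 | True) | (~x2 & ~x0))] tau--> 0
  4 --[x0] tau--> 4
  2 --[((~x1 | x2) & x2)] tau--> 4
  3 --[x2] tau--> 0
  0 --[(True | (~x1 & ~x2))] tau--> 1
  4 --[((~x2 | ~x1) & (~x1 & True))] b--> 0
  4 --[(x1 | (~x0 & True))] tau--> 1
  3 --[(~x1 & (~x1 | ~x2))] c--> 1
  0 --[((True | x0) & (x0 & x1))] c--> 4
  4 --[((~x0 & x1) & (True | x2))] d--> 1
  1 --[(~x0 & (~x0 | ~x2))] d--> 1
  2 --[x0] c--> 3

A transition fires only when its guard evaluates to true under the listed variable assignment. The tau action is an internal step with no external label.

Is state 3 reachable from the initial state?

Answer: UNREACHABLE

Analysis:
After dropping false guards: 6 live edges.
depth 0: {0}
depth 1: {1}  now seen {0,1}
R = {0,1}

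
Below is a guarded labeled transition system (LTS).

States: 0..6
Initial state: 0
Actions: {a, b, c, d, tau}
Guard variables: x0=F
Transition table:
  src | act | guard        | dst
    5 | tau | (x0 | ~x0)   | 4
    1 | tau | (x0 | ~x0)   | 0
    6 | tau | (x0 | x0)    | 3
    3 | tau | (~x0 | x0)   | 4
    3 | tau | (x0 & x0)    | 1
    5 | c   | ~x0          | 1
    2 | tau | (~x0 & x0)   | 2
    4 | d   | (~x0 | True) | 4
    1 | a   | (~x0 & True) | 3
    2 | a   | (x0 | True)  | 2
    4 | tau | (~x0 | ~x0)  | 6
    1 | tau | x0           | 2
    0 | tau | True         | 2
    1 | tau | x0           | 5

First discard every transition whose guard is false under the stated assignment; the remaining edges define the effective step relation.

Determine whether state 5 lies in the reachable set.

Answer: UNREACHABLE

Working:
After dropping false guards: 9 live edges.
L0 = {0}
L1 = {2}  now seen {0,2}
Reach set: {0,2}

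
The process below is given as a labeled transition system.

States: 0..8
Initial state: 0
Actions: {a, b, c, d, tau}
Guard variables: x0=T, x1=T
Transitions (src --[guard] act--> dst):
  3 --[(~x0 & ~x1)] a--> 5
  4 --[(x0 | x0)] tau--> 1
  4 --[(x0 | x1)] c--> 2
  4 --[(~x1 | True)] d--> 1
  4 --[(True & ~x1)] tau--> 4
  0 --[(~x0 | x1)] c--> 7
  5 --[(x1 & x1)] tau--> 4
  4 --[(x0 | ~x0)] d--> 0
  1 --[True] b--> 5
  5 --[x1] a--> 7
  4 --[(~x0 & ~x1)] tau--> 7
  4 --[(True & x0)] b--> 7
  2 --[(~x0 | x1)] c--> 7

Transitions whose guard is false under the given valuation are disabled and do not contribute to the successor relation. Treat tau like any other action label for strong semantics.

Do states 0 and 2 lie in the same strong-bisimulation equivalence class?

Answer: BISIMILAR

Trace:
Bisimulation quotient by refinement:
  P[0] = {{0,1,2,3,4,5,6,7,8}}
  P[1] = {{0,2},{1},{3,6,7,8},{4},{5}}
stable after 2 split(s): 5 block(s)
0∈{0,2}, 2∈{0,2}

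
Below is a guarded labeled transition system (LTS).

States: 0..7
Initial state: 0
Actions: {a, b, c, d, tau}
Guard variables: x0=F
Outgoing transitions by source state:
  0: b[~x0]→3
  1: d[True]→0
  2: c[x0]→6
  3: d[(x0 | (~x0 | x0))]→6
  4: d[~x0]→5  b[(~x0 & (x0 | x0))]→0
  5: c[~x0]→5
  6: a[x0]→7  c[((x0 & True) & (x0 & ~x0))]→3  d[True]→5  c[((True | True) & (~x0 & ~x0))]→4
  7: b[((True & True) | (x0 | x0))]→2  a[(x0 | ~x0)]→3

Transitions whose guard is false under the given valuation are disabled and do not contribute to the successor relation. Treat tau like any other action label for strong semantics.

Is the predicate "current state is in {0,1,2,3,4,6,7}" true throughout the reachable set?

Answer: INVARIANT VIOLATED at state 5

Trace:
Inv-set: {0,1,2,3,4,6,7}
R = {0,3,4,5,6}
  0: ✓
  3: ✓
  4: ✓
  5: VIOLATES
  6: ✓
counterexample path to 5: b·d·d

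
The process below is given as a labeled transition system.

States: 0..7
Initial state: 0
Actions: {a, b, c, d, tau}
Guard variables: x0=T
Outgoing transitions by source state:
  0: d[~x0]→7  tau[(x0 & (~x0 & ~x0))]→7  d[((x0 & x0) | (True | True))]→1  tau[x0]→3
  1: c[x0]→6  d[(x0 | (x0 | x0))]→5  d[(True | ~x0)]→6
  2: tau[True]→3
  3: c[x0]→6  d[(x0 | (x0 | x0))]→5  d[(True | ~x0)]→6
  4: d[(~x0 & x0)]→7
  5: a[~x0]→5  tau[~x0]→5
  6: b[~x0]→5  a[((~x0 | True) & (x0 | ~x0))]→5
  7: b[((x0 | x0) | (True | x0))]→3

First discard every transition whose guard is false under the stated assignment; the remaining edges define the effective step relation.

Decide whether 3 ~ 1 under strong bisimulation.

Answer: BISIMILAR

Analysis:
Refine partition for ~:
  P[0] = {{0,1,2,3,4,5,6,7}}
  P[1] = {{0},{1,3},{2},{4,5},{6},{7}}
stable after 2 split(s): 6 block(s)
[3]={1,3}  [1]={1,3}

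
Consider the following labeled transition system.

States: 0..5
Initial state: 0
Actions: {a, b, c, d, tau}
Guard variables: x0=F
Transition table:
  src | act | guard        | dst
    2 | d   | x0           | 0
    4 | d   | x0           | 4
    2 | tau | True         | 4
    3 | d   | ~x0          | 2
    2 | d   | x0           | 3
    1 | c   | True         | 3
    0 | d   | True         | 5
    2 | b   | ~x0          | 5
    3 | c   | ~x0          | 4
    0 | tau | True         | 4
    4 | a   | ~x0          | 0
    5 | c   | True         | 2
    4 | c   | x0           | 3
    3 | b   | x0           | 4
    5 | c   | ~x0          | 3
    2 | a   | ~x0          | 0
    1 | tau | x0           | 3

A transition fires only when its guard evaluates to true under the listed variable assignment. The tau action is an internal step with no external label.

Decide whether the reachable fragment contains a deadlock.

Reachable = {0,2,3,4,5}
  0: d→5  tau→4  [2 exit(s)]
  2: a→0  b→5  tau→4  [3 exit(s)]
  3: c→4  d→2  [2 exit(s)]
  4: a→0  [1 exit(s)]
  5: c→2  c→3  [2 exit(s)]

Answer: DEADLOCK-FREE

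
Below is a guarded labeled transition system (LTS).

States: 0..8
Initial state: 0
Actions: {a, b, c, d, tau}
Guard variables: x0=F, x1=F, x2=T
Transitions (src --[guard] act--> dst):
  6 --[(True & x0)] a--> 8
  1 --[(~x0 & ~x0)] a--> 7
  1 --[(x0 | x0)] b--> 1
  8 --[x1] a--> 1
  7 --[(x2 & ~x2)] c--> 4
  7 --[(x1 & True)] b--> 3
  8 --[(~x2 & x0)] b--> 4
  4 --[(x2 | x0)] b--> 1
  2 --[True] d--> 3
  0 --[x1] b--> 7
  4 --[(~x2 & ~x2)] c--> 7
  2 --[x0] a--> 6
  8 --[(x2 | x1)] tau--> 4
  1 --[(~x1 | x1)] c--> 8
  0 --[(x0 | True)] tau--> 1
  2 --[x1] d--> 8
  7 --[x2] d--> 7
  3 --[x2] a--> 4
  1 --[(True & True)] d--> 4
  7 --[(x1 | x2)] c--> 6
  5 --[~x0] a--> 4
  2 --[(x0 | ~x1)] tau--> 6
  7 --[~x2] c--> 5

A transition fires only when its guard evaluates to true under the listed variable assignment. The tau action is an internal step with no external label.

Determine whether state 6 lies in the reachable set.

Answer: REACHABLE

Analysis:
After dropping false guards: 12 live edges.
Layer 0: {0}
Layer 1: {1}  now seen {0,1}
Layer 2: {4,7,8}  now seen {0,1,4,7,8}
Layer 3: {6}  now seen {0,1,4,6,7,8}
Reach set: {0,1,4,6,7,8}
trace reaching 6: tau·a·c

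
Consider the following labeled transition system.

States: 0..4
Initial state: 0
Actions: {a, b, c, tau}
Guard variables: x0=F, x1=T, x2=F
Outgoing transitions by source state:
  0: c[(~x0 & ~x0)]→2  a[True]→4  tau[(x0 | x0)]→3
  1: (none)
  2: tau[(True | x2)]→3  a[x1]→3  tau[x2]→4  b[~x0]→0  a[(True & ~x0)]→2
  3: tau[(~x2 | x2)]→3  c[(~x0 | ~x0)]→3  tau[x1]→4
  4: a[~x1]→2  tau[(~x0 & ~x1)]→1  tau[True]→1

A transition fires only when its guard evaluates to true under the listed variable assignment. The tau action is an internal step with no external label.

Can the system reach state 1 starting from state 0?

Answer: REACHABLE

Trace:
After dropping false guards: 10 live edges.
depth 0: {0}
depth 1: {2,4}  now seen {0,2,4}
depth 2: {1,3}  now seen {0,1,2,3,4}
Reach set: {0,1,2,3,4}
Path to 1: a·tau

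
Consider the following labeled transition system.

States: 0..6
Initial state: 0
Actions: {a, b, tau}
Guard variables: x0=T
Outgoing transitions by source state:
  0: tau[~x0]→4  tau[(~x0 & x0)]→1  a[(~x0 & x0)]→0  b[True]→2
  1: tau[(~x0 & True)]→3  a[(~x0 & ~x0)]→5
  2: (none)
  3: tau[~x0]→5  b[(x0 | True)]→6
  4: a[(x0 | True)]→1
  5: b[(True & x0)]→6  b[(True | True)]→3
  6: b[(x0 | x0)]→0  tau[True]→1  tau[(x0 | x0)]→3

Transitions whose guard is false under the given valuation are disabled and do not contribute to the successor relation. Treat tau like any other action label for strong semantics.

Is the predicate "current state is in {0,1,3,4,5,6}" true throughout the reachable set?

Answer: INVARIANT VIOLATED at state 2

Analysis:
Inv-set: {0,1,3,4,5,6}
Reach set: {0,2}
  0: safe
  2: outside
reach 2 via b — violates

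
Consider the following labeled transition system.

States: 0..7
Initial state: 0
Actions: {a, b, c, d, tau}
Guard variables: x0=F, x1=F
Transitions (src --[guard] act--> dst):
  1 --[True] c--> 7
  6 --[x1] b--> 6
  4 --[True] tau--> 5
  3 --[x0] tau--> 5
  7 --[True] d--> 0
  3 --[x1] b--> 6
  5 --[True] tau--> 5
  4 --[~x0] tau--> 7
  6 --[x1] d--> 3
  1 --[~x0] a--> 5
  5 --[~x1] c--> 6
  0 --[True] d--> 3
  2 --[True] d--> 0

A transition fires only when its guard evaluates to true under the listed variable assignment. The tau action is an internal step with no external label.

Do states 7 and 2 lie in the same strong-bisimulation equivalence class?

Refine partition for ~:
  π0 = {{0,1,2,3,4,5,6,7}}
  π1 = {{0,2,7},{1},{3,6},{4},{5}}
  π2 = {{0},{1},{2,7},{3,6},{4},{5}}
stable after 3 split(s): 6 block(s)
7∈{2,7}, 2∈{2,7}

Answer: BISIMILAR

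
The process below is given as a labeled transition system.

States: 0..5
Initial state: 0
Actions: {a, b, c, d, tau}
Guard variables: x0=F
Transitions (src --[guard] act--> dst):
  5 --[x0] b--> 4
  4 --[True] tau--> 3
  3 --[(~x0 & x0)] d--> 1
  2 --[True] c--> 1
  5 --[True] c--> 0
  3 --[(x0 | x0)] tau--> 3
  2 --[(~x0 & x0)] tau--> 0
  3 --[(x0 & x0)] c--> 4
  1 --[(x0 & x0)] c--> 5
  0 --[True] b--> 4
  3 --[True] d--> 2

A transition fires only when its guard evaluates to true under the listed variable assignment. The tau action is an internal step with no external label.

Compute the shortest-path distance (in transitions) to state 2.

Answer: 3

Working:
Layered search for 2:
  depth 0: {0}
  depth 1: {4}
  depth 2: {3}
  depth 3: {2}
first hit 2 at d=3 via b·tau·d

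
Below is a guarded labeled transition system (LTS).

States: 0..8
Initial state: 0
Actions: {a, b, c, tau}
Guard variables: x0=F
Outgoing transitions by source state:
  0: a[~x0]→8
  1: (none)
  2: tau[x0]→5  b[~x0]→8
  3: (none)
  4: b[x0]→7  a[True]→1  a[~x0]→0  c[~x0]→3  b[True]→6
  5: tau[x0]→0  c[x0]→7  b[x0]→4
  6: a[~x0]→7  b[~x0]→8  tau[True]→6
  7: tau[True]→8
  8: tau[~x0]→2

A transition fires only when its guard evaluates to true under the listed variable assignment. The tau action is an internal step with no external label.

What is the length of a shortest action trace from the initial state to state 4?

Breadth-first toward 4:
  Layer 0: {0}
  Layer 1: {8}
  Layer 2: {2}
4 never appears.

Answer: UNREACHABLE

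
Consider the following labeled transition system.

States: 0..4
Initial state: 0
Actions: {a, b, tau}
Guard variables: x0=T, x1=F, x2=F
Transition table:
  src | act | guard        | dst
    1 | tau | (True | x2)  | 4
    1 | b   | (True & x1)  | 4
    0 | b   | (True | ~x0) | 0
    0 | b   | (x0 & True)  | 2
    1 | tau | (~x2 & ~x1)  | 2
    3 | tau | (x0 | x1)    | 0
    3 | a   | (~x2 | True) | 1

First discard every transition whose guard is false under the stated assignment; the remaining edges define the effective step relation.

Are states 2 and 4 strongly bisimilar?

Compute ~ classes (split until stable):
  round 0: {{0,1,2,3,4}}
  round 1: {{0},{1},{2,4},{3}}
stable after 2 split(s): 4 block(s)
class of 2: {2,4}; class of 4: {2,4}

Answer: BISIMILAR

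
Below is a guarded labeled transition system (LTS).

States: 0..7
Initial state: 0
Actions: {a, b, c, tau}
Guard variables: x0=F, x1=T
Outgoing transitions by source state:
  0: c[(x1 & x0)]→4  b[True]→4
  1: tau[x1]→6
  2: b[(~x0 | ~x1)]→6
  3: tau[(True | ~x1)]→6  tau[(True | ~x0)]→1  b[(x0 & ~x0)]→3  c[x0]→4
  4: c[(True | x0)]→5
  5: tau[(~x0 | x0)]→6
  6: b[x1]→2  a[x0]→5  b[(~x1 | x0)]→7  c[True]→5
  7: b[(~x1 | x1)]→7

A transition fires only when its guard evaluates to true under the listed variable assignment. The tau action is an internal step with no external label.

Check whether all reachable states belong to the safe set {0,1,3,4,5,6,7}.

Safe = {0,1,3,4,5,6,7}
Reach set: {0,2,4,5,6}
  0: safe
  2: VIOLATES
  4: safe
  5: safe
  6: safe
reach 2 via b·c·tau·b — violates

Answer: INVARIANT VIOLATED at state 2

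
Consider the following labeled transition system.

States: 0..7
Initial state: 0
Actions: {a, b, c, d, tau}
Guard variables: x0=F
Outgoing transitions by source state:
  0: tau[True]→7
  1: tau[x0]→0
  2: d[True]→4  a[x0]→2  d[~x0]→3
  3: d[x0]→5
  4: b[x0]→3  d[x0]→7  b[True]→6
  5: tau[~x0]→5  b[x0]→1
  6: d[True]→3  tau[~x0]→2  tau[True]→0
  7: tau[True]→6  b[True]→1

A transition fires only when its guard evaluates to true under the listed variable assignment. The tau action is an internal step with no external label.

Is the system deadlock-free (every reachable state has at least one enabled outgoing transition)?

Answer: DEADLOCK at state 1

Working:
Reachable = {0,1,2,3,4,6,7}
  0: tau→7  [1 exit(s)]
  1: ∅  [no exit]
  2: d→3  d→4  [2 exit(s)]
  3: ∅  [no exit]
  4: b→6  [1 exit(s)]
  6: d→3  tau→0  tau→2  [3 exit(s)]
  7: b→1  tau→6  [2 exit(s)]
Path to 1: tau·b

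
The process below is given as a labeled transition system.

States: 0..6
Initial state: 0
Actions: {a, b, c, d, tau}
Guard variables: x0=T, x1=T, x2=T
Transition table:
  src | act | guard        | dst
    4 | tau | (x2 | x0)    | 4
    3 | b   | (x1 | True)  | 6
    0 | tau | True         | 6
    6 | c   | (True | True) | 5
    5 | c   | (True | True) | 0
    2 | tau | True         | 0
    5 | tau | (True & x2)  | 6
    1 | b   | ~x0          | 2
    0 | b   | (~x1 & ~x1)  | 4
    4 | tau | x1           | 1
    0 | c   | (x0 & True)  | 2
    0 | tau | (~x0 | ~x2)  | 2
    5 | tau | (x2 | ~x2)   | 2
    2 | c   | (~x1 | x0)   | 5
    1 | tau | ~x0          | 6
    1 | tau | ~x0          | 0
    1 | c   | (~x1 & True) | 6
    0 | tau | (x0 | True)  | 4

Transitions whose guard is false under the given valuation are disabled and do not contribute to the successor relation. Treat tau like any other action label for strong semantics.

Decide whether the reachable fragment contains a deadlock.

Answer: DEADLOCK at state 1

Working:
Reachable = {0,1,2,4,5,6}
  0: c→2  tau→4  tau→6  [3 exit(s)]
  1: ∅  [deadlock]
  2: c→5  tau→0  [2 exit(s)]
  4: tau→1  tau→4  [2 exit(s)]
  5: c→0  tau→2  tau→6  [3 exit(s)]
  6: c→5  [1 exit(s)]
trace reaching 1: tau·tau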